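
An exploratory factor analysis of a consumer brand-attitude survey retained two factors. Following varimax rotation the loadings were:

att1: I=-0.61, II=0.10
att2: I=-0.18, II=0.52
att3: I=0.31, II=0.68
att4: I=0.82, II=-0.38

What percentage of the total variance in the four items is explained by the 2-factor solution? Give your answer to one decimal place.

Communalities: 0.3821, 0.3028, 0.5585, 0.8168; Σh² = 2.0602.
Total variance with 4 standardized items is 4, so the solution explains 2.0602/4 = 0.5151 = 51.51%.

51.5%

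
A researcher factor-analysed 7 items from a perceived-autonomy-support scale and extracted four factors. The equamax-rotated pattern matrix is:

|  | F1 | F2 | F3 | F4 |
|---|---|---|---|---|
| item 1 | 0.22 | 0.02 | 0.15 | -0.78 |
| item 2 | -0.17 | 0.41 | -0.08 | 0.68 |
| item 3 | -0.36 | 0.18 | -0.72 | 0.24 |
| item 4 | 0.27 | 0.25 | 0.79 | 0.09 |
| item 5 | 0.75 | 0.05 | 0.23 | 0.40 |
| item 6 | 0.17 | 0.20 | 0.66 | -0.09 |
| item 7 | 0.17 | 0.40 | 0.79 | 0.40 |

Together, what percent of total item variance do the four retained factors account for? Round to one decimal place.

SS loadings by factor: 0.9001, 0.4659, 2.2840, 1.4646; total = 5.1146.
Total variance with 7 standardized items is 7, so the solution explains 5.1146/7 = 0.7307 = 73.07%.

73.1%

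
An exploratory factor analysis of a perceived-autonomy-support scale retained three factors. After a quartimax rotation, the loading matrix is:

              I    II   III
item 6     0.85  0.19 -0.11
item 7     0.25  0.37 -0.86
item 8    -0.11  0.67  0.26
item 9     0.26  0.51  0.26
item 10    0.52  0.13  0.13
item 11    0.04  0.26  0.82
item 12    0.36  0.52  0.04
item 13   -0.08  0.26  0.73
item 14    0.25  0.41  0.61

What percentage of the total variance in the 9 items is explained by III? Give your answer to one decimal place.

SS loadings for III = (-0.11)² + (-0.86)² + 0.26² + 0.26² + 0.13² + 0.82² + 0.04² + 0.73² + 0.61² = 2.4828
With 9 standardized items, total variance = 9. Proportion = 2.4828/9 = 0.2759 → 27.59%.

27.6%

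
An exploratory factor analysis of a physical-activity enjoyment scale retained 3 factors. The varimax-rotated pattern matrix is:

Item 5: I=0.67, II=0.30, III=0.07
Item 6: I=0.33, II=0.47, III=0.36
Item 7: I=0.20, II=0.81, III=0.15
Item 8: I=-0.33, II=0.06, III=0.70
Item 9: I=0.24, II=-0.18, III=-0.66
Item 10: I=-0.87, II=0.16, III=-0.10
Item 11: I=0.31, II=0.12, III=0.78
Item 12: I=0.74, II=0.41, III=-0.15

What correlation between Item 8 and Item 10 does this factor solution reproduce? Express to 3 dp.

0.227

r̂ = Σ λ_i·λ_j across factors = (-0.33)(-0.87) + (0.06)(0.16) + (0.70)(-0.10)
  = +0.2871 +0.0096 -0.0700 = 0.2267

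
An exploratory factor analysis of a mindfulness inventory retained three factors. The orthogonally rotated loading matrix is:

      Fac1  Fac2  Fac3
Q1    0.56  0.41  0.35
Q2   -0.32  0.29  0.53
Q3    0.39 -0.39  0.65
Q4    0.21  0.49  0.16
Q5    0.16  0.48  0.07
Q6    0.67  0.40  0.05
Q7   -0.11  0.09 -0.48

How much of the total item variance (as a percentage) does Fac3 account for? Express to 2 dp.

15.56%

SS loadings for Fac3 = 0.35² + 0.53² + 0.65² + 0.16² + 0.07² + 0.05² + (-0.48)² = 1.0893
With 7 standardized items, total variance = 7. Proportion = 1.0893/7 = 0.1556 → 15.56%.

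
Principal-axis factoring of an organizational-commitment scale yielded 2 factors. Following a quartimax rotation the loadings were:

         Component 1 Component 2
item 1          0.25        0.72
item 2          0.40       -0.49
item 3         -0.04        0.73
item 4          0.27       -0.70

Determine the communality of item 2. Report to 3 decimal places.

0.400

h² = 0.40² + (-0.49)² = 0.1600 + 0.2401 = 0.4001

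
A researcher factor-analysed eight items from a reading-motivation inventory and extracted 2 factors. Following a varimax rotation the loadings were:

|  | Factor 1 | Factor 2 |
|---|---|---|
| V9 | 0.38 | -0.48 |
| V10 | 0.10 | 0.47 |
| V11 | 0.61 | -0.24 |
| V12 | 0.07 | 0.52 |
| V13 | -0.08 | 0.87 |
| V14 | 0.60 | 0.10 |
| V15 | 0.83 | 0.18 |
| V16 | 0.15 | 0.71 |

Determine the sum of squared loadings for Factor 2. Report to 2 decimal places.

2.08

SS loadings for Factor 2 = (-0.48)² + 0.47² + (-0.24)² + 0.52² + 0.87² + 0.10² + 0.18² + 0.71² = 0.2304 + 0.2209 + 0.0576 + 0.2704 + 0.7569 + 0.0100 + 0.0324 + 0.5041 = 2.0827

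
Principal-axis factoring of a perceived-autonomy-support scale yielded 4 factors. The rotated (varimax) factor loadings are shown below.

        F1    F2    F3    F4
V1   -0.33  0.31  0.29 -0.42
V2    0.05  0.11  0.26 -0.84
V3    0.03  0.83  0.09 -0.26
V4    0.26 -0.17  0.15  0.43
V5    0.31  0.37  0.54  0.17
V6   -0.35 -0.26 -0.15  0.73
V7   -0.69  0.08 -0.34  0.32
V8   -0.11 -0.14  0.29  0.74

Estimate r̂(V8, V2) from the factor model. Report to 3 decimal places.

r̂ = Σ λ_i·λ_j across factors = (-0.11)(0.05) + (-0.14)(0.11) + (0.29)(0.26) + (0.74)(-0.84)
  = -0.0055 -0.0154 +0.0754 -0.6216 = -0.5671

-0.567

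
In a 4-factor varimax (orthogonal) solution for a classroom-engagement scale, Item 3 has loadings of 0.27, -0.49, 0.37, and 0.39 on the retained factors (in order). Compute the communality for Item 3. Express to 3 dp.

h² = 0.27² + (-0.49)² + 0.37² + 0.39² = 0.0729 + 0.2401 + 0.1369 + 0.1521 = 0.6020

0.602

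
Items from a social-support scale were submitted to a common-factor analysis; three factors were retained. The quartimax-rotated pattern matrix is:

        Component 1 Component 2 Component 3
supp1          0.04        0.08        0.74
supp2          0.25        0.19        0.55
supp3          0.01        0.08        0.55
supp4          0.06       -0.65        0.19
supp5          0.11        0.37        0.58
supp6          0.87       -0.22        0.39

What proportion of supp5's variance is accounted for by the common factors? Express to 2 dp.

0.49

h² = 0.11² + 0.37² + 0.58² = 0.0121 + 0.1369 + 0.3364 = 0.4854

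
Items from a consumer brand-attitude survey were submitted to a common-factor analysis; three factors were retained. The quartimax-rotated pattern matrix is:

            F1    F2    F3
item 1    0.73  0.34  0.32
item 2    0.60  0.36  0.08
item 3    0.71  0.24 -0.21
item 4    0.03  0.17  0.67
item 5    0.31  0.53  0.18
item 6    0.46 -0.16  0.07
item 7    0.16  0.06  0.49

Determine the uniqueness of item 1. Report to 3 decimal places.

0.249

h² = 0.73² + 0.34² + 0.32² = 0.5329 + 0.1156 + 0.1024 = 0.7509
Uniqueness u² = 1 − h² = 1 − 0.7509 = 0.2491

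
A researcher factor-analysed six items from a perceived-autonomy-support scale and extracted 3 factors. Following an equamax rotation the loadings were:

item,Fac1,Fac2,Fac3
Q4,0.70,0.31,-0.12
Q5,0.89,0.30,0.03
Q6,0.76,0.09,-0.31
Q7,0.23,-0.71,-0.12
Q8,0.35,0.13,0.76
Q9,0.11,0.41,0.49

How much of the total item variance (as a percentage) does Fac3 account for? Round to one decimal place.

SS loadings for Fac3 = (-0.12)² + 0.03² + (-0.31)² + (-0.12)² + 0.76² + 0.49² = 0.9435
With 6 standardized items, total variance = 6. Proportion = 0.9435/6 = 0.1573 → 15.72%.

15.7%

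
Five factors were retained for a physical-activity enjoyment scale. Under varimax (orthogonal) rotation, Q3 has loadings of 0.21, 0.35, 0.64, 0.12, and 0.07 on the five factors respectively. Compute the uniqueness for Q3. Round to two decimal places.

h² = 0.21² + 0.35² + 0.64² + 0.12² + 0.07² = 0.0441 + 0.1225 + 0.4096 + 0.0144 + 0.0049 = 0.5955
Uniqueness u² = 1 − h² = 1 − 0.5955 = 0.4045

0.40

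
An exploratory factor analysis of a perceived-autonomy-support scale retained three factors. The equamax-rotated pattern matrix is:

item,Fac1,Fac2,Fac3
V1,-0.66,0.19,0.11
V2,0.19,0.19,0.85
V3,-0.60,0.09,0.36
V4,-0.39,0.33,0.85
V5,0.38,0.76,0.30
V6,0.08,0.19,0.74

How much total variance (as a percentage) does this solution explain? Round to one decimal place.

69.4%

SS loadings by factor: 1.1346, 0.8029, 2.2243; total = 4.1618.
Total variance with 6 standardized items is 6, so the solution explains 4.1618/6 = 0.6936 = 69.36%.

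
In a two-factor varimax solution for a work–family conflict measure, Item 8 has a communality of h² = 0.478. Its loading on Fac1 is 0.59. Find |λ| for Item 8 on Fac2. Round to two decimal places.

0.36

Under orthogonal rotation h² = Σλ², so λ_Fac2² = h² − (0.3481) = 0.478 − 0.3481 = 0.1299.
|λ| = √0.1299 = 0.3604.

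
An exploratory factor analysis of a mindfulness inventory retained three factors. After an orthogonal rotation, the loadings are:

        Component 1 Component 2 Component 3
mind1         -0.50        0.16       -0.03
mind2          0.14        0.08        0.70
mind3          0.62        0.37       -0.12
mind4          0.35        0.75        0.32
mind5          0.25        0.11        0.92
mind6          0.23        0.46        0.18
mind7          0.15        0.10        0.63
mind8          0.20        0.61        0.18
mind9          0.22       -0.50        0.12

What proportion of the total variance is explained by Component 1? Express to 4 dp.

0.1114

SS loadings for Component 1 = (-0.50)² + 0.14² + 0.62² + 0.35² + 0.25² + 0.23² + 0.15² + 0.20² + 0.22² = 1.0028
Proportion of variance = 1.0028 / 9 = 0.1114.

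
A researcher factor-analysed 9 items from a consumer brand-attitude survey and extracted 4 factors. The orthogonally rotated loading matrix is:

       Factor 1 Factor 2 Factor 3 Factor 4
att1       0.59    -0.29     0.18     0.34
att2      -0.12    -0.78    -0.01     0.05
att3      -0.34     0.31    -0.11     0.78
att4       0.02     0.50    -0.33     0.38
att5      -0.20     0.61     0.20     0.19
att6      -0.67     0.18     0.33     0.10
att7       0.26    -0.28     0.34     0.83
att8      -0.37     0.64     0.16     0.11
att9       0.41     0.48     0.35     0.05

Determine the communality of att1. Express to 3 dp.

0.580

h² = 0.59² + (-0.29)² + 0.18² + 0.34² = 0.3481 + 0.0841 + 0.0324 + 0.1156 = 0.5802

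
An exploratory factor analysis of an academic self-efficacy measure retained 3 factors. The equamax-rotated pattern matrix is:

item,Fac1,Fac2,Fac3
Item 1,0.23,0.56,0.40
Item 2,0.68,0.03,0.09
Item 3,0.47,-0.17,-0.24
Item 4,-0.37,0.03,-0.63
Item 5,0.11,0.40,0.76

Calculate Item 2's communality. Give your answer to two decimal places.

0.47

h² = 0.68² + 0.03² + 0.09² = 0.4624 + 0.0009 + 0.0081 = 0.4714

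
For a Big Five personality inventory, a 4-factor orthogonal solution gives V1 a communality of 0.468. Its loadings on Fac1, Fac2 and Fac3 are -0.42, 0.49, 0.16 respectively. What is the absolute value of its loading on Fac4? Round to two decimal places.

0.16

Under orthogonal rotation h² = Σλ², so λ_Fac4² = h² − (0.4421) = 0.468 − 0.4421 = 0.0259.
|λ| = √0.0259 = 0.1609.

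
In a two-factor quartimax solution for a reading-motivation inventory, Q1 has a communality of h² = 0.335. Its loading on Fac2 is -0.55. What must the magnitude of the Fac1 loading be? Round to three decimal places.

Under orthogonal rotation h² = Σλ², so λ_Fac1² = h² − (0.3025) = 0.335 − 0.3025 = 0.0325.
|λ| = √0.0325 = 0.1803.

0.180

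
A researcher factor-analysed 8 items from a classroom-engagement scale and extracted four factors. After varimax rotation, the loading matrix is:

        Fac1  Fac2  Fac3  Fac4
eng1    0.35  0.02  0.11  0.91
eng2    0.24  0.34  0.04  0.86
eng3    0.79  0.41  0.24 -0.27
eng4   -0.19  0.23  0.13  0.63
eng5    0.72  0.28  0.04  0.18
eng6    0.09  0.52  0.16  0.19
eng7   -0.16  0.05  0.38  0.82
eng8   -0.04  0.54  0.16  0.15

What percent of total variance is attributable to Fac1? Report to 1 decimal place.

17.4%

SS loadings for Fac1 = 0.35² + 0.24² + 0.79² + (-0.19)² + 0.72² + 0.09² + (-0.16)² + (-0.04)² = 1.3940
With 8 standardized items, total variance = 8. Proportion = 1.3940/8 = 0.1743 → 17.43%.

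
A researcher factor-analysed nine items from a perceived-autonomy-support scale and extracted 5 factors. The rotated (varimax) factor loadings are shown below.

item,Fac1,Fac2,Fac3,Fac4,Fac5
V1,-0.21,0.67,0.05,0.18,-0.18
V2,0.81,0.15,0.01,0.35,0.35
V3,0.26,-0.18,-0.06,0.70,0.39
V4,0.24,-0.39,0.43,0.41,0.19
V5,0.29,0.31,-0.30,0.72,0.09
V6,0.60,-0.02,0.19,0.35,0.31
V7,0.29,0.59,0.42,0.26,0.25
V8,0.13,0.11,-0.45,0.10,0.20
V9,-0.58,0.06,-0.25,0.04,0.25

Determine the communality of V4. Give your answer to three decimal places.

0.599

h² = 0.24² + (-0.39)² + 0.43² + 0.41² + 0.19² = 0.0576 + 0.1521 + 0.1849 + 0.1681 + 0.0361 = 0.5988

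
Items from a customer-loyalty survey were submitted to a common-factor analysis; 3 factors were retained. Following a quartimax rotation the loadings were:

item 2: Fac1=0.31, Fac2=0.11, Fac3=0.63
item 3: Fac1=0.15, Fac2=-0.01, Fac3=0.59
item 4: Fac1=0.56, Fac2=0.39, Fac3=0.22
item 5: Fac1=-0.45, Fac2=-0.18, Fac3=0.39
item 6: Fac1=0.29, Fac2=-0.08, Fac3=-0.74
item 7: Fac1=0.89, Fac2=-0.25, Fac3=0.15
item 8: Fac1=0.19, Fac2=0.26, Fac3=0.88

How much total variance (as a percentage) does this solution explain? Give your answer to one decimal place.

59.6%

Communalities: 0.5051, 0.3707, 0.5141, 0.3870, 0.6381, 0.8771, 0.8781; Σh² = 4.1702.
Total variance with 7 standardized items is 7, so the solution explains 4.1702/7 = 0.5957 = 59.57%.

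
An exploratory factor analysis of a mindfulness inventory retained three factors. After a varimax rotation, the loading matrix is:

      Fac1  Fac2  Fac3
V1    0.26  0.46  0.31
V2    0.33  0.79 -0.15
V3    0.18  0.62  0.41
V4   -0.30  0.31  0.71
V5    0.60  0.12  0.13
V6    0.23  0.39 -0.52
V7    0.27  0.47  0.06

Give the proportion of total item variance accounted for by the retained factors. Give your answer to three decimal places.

SS loadings by factor: 0.7847, 1.7036, 1.0817; total = 3.5700.
Total variance with 7 standardized items is 7, so the solution explains 3.5700/7 = 0.5100.

0.510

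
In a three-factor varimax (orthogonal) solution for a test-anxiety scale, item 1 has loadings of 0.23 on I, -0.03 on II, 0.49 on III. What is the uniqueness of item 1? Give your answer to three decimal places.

h² = 0.23² + (-0.03)² + 0.49² = 0.0529 + 0.0009 + 0.2401 = 0.2939
Uniqueness u² = 1 − h² = 1 − 0.2939 = 0.7061

0.706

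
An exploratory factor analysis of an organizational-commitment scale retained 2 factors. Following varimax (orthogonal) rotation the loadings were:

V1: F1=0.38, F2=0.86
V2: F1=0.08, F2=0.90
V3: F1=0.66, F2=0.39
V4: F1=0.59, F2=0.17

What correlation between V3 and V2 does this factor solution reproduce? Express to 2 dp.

0.40

r̂ = Σ λ_i·λ_j across factors = (0.66)(0.08) + (0.39)(0.90)
  = +0.0528 +0.3510 = 0.4038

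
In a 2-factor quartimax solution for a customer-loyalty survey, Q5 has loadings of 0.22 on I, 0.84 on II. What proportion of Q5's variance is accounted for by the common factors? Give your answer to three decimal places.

h² = 0.22² + 0.84² = 0.0484 + 0.7056 = 0.7540

0.754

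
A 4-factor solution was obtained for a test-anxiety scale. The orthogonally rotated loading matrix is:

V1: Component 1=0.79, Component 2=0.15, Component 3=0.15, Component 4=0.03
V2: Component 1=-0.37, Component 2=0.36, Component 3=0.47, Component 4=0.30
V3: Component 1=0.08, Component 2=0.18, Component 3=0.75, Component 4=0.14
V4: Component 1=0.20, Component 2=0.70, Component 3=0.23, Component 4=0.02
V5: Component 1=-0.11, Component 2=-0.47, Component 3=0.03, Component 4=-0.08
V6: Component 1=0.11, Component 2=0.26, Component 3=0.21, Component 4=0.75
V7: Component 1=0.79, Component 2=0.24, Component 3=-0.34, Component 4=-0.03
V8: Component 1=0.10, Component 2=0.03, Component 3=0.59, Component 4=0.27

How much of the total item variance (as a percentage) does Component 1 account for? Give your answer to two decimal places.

18.32%

SS loadings for Component 1 = 0.79² + (-0.37)² + 0.08² + 0.20² + (-0.11)² + 0.11² + 0.79² + 0.10² = 1.4657
With 8 standardized items, total variance = 8. Proportion = 1.4657/8 = 0.1832 → 18.32%.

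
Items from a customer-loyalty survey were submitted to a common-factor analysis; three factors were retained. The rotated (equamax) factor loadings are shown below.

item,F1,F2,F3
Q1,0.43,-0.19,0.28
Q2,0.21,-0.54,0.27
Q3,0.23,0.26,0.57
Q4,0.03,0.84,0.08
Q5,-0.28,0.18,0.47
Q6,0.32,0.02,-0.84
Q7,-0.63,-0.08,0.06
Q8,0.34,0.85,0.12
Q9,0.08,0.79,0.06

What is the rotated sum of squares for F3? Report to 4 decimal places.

SS loadings for F3 = 0.28² + 0.27² + 0.57² + 0.08² + 0.47² + (-0.84)² + 0.06² + 0.12² + 0.06² = 0.0784 + 0.0729 + 0.3249 + 0.0064 + 0.2209 + 0.7056 + 0.0036 + 0.0144 + 0.0036 = 1.4307

1.4307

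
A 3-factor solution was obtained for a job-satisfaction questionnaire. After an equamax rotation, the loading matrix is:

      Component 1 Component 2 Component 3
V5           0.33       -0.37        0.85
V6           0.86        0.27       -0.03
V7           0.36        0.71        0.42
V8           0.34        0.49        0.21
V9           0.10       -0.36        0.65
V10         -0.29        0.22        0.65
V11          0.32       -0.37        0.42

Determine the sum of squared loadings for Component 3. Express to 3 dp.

1.965

SS loadings for Component 3 = 0.85² + (-0.03)² + 0.42² + 0.21² + 0.65² + 0.65² + 0.42² = 0.7225 + 0.0009 + 0.1764 + 0.0441 + 0.4225 + 0.4225 + 0.1764 = 1.9653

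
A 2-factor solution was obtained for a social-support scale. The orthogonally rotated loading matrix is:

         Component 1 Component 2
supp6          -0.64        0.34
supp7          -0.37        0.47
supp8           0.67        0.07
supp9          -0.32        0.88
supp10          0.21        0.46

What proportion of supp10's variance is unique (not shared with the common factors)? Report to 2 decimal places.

h² = 0.21² + 0.46² = 0.0441 + 0.2116 = 0.2557
Uniqueness u² = 1 − h² = 1 − 0.2557 = 0.7443

0.74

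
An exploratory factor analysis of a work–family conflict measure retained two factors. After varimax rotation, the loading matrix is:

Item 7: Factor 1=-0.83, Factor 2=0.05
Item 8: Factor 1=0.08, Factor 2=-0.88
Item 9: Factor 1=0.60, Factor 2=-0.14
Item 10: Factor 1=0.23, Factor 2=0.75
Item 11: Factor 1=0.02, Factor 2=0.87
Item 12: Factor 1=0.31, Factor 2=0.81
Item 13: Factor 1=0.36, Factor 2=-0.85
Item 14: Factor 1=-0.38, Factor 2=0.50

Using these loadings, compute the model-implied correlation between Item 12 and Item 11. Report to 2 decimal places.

0.71

r̂ = Σ λ_i·λ_j across factors = (0.31)(0.02) + (0.81)(0.87)
  = +0.0062 +0.7047 = 0.7109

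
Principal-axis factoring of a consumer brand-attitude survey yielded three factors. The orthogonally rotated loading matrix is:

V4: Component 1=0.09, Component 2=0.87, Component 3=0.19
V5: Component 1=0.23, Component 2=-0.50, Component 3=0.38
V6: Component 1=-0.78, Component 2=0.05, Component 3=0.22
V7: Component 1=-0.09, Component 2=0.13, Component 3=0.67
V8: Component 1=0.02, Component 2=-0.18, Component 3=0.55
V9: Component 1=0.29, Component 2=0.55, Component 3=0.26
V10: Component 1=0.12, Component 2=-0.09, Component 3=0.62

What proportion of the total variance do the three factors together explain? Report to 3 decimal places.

Communalities: 0.8011, 0.4473, 0.6593, 0.4739, 0.3353, 0.4542, 0.4069; Σh² = 3.5780.
Total variance with 7 standardized items is 7, so the solution explains 3.5780/7 = 0.5111.

0.511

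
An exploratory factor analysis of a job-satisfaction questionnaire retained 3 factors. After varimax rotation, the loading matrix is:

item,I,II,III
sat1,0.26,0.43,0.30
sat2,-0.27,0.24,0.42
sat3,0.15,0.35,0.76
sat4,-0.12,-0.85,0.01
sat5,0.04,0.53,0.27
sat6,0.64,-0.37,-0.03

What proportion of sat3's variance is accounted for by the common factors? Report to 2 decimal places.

h² = 0.15² + 0.35² + 0.76² = 0.0225 + 0.1225 + 0.5776 = 0.7226

0.72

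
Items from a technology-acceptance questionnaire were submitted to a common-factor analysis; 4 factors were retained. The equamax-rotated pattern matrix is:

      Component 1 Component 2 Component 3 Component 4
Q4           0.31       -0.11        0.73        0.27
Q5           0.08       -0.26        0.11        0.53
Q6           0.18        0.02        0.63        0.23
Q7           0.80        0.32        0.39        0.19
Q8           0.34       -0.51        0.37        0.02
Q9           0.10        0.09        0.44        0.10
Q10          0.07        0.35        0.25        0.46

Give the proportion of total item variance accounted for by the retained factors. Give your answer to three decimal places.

SS loadings by factor: 0.9054, 0.5732, 1.4870, 0.6648; total = 3.6304.
Total variance with 7 standardized items is 7, so the solution explains 3.6304/7 = 0.5186.

0.519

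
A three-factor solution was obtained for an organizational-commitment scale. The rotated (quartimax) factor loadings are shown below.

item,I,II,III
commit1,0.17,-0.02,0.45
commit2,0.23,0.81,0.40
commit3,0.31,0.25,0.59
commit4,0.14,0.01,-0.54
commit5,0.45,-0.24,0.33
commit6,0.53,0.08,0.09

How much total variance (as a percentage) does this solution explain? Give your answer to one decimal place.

43.1%

Communalities: 0.2318, 0.8690, 0.5067, 0.3113, 0.3690, 0.2954; Σh² = 2.5832.
Total variance with 6 standardized items is 6, so the solution explains 2.5832/6 = 0.4305 = 43.05%.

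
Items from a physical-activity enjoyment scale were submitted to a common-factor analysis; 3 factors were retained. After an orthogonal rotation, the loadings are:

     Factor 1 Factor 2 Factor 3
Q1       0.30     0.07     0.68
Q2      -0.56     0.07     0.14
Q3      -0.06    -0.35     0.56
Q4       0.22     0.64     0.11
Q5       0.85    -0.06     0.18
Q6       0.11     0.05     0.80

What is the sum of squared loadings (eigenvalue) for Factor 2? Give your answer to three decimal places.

0.548

SS loadings for Factor 2 = 0.07² + 0.07² + (-0.35)² + 0.64² + (-0.06)² + 0.05² = 0.0049 + 0.0049 + 0.1225 + 0.4096 + 0.0036 + 0.0025 = 0.5480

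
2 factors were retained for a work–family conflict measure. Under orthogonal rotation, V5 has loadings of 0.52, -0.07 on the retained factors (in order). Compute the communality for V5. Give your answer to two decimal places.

h² = 0.52² + (-0.07)² = 0.2704 + 0.0049 = 0.2753

0.28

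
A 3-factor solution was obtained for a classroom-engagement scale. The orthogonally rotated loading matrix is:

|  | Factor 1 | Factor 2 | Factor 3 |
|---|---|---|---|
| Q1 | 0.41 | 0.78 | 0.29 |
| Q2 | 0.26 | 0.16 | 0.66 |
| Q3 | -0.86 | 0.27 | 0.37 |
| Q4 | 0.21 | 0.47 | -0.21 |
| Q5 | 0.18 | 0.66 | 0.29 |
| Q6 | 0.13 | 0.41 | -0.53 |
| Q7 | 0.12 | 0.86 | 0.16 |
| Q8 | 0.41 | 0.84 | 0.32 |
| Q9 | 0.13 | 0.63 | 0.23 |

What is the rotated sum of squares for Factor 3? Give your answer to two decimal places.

SS loadings for Factor 3 = 0.29² + 0.66² + 0.37² + (-0.21)² + 0.29² + (-0.53)² + 0.16² + 0.32² + 0.23² = 0.0841 + 0.4356 + 0.1369 + 0.0441 + 0.0841 + 0.2809 + 0.0256 + 0.1024 + 0.0529 = 1.2466

1.25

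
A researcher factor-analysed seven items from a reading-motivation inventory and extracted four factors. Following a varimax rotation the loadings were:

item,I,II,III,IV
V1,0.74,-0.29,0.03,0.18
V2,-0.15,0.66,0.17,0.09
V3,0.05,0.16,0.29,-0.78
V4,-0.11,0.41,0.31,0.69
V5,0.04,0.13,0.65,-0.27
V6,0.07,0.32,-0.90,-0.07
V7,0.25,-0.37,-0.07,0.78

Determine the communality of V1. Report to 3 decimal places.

h² = 0.74² + (-0.29)² + 0.03² + 0.18² = 0.5476 + 0.0841 + 0.0009 + 0.0324 = 0.6650

0.665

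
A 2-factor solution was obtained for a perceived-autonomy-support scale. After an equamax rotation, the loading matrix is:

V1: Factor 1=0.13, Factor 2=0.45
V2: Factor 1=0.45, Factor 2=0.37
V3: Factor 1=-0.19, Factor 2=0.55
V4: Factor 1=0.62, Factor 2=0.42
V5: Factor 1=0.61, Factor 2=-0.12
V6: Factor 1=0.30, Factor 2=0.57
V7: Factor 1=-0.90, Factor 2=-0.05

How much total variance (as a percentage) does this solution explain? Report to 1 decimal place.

43.9%

SS loadings by factor: 1.9120, 1.1601; total = 3.0721.
Total variance with 7 standardized items is 7, so the solution explains 3.0721/7 = 0.4389 = 43.89%.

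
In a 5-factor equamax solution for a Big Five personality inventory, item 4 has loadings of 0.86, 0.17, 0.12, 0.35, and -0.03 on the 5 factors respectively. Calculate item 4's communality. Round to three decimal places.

0.906

h² = 0.86² + 0.17² + 0.12² + 0.35² + (-0.03)² = 0.7396 + 0.0289 + 0.0144 + 0.1225 + 0.0009 = 0.9063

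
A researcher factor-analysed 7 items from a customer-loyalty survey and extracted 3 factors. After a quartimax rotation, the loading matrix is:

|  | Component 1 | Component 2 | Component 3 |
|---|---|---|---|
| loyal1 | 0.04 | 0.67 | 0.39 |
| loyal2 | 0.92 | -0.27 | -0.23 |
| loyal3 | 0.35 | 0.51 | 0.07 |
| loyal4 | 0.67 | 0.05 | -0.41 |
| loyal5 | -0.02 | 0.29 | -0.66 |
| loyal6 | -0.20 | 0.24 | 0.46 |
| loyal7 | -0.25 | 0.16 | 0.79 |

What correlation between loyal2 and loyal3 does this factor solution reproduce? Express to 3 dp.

r̂ = Σ λ_i·λ_j across factors = (0.92)(0.35) + (-0.27)(0.51) + (-0.23)(0.07)
  = +0.3220 -0.1377 -0.0161 = 0.1682

0.168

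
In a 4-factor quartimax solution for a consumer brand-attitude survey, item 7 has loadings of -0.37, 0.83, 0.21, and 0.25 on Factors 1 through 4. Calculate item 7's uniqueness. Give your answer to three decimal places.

h² = (-0.37)² + 0.83² + 0.21² + 0.25² = 0.1369 + 0.6889 + 0.0441 + 0.0625 = 0.9324
Uniqueness u² = 1 − h² = 1 − 0.9324 = 0.0676

0.068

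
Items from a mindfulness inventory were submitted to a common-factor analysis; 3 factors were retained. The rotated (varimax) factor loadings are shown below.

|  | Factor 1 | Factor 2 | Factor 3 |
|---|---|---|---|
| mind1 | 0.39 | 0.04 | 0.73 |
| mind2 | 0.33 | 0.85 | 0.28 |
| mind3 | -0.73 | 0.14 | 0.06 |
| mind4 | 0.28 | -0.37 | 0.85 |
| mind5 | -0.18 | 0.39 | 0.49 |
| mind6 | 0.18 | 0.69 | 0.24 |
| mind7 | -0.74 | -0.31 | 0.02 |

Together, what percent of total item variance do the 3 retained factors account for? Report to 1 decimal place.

Communalities: 0.6866, 0.9098, 0.5561, 0.9378, 0.4246, 0.5661, 0.6441; Σh² = 4.7251.
Total variance with 7 standardized items is 7, so the solution explains 4.7251/7 = 0.6750 = 67.50%.

67.5%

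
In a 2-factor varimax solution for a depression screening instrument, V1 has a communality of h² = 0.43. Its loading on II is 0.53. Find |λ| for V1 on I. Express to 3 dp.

0.386

Under orthogonal rotation h² = Σλ², so λ_I² = h² − (0.2809) = 0.43 − 0.2809 = 0.1491.
|λ| = √0.1491 = 0.3861.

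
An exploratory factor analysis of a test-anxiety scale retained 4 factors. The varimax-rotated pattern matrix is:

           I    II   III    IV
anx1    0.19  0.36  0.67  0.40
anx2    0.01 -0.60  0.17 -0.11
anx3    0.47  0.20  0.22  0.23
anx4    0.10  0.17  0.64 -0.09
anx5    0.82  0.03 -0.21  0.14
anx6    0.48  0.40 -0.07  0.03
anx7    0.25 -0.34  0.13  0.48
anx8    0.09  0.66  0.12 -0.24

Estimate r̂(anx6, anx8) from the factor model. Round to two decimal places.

0.29

r̂ = Σ λ_i·λ_j across factors = (0.48)(0.09) + (0.40)(0.66) + (-0.07)(0.12) + (0.03)(-0.24)
  = +0.0432 +0.2640 -0.0084 -0.0072 = 0.2916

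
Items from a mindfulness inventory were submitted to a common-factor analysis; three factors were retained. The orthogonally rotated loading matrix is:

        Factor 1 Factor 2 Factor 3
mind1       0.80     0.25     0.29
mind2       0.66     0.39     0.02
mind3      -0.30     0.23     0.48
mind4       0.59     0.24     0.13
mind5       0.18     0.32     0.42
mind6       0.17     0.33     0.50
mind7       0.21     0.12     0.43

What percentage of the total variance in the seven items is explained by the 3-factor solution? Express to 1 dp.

SS loadings by factor: 1.6191, 0.5508, 0.9431; total = 3.1130.
Total variance with 7 standardized items is 7, so the solution explains 3.1130/7 = 0.4447 = 44.47%.

44.5%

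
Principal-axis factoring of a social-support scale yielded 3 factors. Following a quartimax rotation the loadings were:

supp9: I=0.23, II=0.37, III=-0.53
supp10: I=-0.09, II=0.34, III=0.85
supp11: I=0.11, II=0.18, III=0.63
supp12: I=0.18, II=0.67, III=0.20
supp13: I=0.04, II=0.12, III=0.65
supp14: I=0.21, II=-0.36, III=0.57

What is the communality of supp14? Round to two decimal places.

0.50

h² = 0.21² + (-0.36)² + 0.57² = 0.0441 + 0.1296 + 0.3249 = 0.4986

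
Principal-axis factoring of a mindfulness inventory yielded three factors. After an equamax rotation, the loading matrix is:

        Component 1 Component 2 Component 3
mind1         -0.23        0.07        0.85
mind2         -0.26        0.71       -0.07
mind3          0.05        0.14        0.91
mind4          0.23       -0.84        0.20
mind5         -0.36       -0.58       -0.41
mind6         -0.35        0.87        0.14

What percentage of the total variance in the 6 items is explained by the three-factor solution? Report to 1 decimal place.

SS loadings by factor: 0.4280, 2.3275, 1.7832; total = 4.5387.
Total variance with 6 standardized items is 6, so the solution explains 4.5387/6 = 0.7564 = 75.64%.

75.6%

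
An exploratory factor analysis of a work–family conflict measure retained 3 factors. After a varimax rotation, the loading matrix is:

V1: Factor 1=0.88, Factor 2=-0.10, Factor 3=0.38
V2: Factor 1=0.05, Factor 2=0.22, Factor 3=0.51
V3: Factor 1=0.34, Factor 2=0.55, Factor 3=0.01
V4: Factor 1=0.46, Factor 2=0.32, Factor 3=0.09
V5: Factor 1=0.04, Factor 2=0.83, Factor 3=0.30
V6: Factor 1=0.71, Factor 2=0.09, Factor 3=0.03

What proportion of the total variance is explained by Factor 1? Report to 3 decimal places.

SS loadings for Factor 1 = 0.88² + 0.05² + 0.34² + 0.46² + 0.04² + 0.71² = 1.6098
Proportion of variance = 1.6098 / 6 = 0.2683.

0.268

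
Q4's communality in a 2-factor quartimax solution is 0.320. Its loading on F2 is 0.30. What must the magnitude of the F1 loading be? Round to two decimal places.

Under orthogonal rotation h² = Σλ², so λ_F1² = h² − (0.0900) = 0.320 − 0.0900 = 0.2300.
|λ| = √0.2300 = 0.4796.

0.48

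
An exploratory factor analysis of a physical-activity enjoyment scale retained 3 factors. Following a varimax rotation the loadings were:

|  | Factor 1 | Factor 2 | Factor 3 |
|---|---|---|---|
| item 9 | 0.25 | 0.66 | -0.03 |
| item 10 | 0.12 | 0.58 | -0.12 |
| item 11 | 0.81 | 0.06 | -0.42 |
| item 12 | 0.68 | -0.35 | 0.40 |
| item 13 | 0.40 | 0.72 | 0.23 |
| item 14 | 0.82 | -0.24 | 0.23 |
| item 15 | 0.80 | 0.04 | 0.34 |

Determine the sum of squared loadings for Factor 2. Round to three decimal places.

1.476

SS loadings for Factor 2 = 0.66² + 0.58² + 0.06² + (-0.35)² + 0.72² + (-0.24)² + 0.04² = 0.4356 + 0.3364 + 0.0036 + 0.1225 + 0.5184 + 0.0576 + 0.0016 = 1.4757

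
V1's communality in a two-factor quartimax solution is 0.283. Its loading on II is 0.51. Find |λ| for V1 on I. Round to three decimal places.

0.151

Under orthogonal rotation h² = Σλ², so λ_I² = h² − (0.2601) = 0.283 − 0.2601 = 0.0229.
|λ| = √0.0229 = 0.1513.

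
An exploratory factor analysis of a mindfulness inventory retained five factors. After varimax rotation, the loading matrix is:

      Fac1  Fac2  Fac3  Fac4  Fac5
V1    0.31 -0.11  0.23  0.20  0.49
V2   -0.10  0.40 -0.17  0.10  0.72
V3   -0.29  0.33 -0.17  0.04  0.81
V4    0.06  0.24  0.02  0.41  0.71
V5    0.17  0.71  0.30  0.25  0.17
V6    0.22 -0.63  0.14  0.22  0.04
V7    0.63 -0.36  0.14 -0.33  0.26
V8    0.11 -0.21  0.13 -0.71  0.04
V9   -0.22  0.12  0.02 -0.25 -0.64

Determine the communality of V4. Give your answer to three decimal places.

0.734

h² = 0.06² + 0.24² + 0.02² + 0.41² + 0.71² = 0.0036 + 0.0576 + 0.0004 + 0.1681 + 0.5041 = 0.7338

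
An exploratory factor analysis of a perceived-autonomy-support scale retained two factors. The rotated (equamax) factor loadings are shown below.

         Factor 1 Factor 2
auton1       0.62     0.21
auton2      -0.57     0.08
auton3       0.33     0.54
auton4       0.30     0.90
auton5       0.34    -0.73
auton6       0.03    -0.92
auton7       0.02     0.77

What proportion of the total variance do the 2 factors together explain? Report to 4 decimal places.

Communalities: 0.4285, 0.3313, 0.4005, 0.9000, 0.6485, 0.8473, 0.5933; Σh² = 4.1494.
Total variance with 7 standardized items is 7, so the solution explains 4.1494/7 = 0.5928.

0.5928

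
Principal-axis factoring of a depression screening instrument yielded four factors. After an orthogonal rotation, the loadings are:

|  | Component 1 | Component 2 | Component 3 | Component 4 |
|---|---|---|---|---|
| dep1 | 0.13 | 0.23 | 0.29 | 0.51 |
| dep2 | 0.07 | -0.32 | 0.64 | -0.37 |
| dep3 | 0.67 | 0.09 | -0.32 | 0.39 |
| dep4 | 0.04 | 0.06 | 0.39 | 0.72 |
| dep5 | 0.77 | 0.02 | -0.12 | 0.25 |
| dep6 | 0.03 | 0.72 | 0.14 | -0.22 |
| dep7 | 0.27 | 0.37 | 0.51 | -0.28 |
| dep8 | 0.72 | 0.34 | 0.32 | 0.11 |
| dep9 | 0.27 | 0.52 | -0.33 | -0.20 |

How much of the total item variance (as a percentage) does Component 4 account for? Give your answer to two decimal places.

SS loadings for Component 4 = 0.51² + (-0.37)² + 0.39² + 0.72² + 0.25² + (-0.22)² + (-0.28)² + 0.11² + (-0.20)² = 1.3089
With 9 standardized items, total variance = 9. Proportion = 1.3089/9 = 0.1454 → 14.54%.

14.54%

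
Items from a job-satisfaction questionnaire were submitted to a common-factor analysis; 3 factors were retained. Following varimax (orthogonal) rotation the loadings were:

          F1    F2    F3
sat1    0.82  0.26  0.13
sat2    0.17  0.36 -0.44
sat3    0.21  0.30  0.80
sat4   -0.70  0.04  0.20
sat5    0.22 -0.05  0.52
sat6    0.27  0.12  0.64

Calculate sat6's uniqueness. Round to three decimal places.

h² = 0.27² + 0.12² + 0.64² = 0.0729 + 0.0144 + 0.4096 = 0.4969
Uniqueness u² = 1 − h² = 1 − 0.4969 = 0.5031

0.503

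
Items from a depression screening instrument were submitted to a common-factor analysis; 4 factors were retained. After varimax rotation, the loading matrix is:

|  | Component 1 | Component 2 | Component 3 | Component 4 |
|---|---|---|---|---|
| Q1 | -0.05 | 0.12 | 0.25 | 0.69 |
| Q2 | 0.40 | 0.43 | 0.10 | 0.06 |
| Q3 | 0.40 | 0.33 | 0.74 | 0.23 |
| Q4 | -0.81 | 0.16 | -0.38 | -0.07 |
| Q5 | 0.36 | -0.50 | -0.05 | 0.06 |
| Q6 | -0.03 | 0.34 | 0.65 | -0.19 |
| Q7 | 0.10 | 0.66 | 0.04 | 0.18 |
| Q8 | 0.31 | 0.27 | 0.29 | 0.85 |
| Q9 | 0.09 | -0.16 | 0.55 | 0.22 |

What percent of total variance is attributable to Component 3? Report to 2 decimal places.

SS loadings for Component 3 = 0.25² + 0.10² + 0.74² + (-0.38)² + (-0.05)² + 0.65² + 0.04² + 0.29² + 0.55² = 1.5777
With 9 standardized items, total variance = 9. Proportion = 1.5777/9 = 0.1753 → 17.53%.

17.53%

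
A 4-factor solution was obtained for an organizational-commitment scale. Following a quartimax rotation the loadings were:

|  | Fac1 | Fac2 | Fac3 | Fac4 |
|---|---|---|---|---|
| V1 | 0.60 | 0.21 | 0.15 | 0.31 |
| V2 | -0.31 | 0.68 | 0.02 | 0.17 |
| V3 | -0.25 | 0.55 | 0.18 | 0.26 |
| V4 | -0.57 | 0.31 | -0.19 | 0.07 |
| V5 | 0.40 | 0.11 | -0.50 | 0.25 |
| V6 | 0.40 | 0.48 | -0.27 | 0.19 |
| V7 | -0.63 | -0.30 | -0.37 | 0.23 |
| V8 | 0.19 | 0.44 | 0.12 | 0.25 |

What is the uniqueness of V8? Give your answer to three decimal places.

h² = 0.19² + 0.44² + 0.12² + 0.25² = 0.0361 + 0.1936 + 0.0144 + 0.0625 = 0.3066
Uniqueness u² = 1 − h² = 1 − 0.3066 = 0.6934

0.693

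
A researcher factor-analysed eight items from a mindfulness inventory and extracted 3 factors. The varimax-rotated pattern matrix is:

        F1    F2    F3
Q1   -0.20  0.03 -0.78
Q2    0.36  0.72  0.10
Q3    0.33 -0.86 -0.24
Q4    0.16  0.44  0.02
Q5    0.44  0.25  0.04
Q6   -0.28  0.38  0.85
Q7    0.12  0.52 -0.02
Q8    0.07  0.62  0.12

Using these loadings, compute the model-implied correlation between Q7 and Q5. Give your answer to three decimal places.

0.182

r̂ = Σ λ_i·λ_j across factors = (0.12)(0.44) + (0.52)(0.25) + (-0.02)(0.04)
  = +0.0528 +0.1300 -0.0008 = 0.1820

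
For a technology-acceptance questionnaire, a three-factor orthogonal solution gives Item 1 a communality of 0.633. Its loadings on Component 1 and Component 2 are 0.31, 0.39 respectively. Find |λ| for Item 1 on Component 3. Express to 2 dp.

0.62

Under orthogonal rotation h² = Σλ², so λ_Component 3² = h² − (0.2482) = 0.633 − 0.2482 = 0.3848.
|λ| = √0.3848 = 0.6203.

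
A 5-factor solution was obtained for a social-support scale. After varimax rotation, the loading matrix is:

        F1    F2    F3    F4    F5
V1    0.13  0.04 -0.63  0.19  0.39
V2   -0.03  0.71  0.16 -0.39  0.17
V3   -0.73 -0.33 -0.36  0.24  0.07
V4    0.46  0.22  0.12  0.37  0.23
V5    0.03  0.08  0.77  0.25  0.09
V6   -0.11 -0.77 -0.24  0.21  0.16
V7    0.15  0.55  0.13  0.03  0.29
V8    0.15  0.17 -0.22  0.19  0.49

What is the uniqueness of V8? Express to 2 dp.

h² = 0.15² + 0.17² + (-0.22)² + 0.19² + 0.49² = 0.0225 + 0.0289 + 0.0484 + 0.0361 + 0.2401 = 0.3760
Uniqueness u² = 1 − h² = 1 − 0.3760 = 0.6240

0.62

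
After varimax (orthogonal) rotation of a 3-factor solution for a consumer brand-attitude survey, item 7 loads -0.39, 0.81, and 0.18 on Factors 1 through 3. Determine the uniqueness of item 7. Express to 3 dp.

0.159

h² = (-0.39)² + 0.81² + 0.18² = 0.1521 + 0.6561 + 0.0324 = 0.8406
Uniqueness u² = 1 − h² = 1 − 0.8406 = 0.1594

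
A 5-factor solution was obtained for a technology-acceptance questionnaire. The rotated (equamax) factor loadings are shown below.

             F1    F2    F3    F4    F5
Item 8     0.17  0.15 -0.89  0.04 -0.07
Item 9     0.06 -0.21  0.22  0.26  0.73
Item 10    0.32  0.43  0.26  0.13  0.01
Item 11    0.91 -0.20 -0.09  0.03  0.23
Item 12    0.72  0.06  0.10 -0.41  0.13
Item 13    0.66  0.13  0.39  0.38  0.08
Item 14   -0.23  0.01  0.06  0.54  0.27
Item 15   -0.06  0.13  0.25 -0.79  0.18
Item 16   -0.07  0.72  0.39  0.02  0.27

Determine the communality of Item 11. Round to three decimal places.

0.930

h² = 0.91² + (-0.20)² + (-0.09)² + 0.03² + 0.23² = 0.8281 + 0.0400 + 0.0081 + 0.0009 + 0.0529 = 0.9300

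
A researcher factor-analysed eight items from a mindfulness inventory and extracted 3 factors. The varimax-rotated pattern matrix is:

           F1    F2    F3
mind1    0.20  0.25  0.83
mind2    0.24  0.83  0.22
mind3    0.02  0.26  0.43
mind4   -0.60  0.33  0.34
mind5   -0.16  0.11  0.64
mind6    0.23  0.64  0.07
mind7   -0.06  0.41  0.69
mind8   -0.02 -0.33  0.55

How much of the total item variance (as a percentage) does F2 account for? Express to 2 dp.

20.33%

SS loadings for F2 = 0.25² + 0.83² + 0.26² + 0.33² + 0.11² + 0.64² + 0.41² + (-0.33)² = 1.6266
With 8 standardized items, total variance = 8. Proportion = 1.6266/8 = 0.2033 → 20.33%.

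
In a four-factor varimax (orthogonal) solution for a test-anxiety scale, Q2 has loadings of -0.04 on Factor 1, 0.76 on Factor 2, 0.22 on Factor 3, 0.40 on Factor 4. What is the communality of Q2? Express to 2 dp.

0.79

h² = (-0.04)² + 0.76² + 0.22² + 0.40² = 0.0016 + 0.5776 + 0.0484 + 0.1600 = 0.7876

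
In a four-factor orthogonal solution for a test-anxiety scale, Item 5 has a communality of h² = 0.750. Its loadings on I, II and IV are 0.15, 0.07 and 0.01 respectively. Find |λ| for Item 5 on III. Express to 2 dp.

0.85

Under orthogonal rotation h² = Σλ², so λ_III² = h² − (0.0275) = 0.750 − 0.0275 = 0.7225.
|λ| = √0.7225 = 0.8500.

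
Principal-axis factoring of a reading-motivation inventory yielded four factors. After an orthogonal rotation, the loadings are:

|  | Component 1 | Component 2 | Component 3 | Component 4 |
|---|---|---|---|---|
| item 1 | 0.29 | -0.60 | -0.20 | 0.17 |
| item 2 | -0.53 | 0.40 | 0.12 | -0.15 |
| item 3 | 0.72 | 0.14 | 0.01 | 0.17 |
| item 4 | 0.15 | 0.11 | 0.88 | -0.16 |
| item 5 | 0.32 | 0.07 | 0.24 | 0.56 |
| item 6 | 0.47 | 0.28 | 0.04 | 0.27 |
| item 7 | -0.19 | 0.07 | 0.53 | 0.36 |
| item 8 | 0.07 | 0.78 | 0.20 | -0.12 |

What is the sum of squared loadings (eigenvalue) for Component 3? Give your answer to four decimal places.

1.2090

SS loadings for Component 3 = (-0.20)² + 0.12² + 0.01² + 0.88² + 0.24² + 0.04² + 0.53² + 0.20² = 0.0400 + 0.0144 + 0.0001 + 0.7744 + 0.0576 + 0.0016 + 0.2809 + 0.0400 = 1.2090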